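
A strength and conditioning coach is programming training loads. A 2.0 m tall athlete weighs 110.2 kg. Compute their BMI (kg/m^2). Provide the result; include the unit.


height^2 = 4.0 m^2
BMI = 110.2 / 4.0 = 27.55 kg/m^2

27.55 kg/m^2


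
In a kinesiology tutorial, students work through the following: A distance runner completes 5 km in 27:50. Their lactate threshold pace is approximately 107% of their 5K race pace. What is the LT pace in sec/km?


Convert to seconds: 27 min 50 s = 1670 s
Pace per km = 1670 / 5 = 334.0 s/km
LT pace = 334.0 * 1.07 = 357.38 s/km

357.38 s/km


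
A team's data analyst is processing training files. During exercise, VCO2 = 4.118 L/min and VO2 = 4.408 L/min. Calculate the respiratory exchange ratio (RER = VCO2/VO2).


RER = VCO2 / VO2
= 4.118 / 4.408
= 0.9342

0.9342


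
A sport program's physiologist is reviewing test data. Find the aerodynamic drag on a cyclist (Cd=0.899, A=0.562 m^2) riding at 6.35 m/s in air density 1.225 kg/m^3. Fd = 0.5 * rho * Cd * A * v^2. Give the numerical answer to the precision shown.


Fd = 0.5 * 1.225 * 0.899 * 0.562 * 6.35^2
= 0.5 * 1.225 * 0.899 * 0.562 * 40.3225
= 12.478 N

12.478 N


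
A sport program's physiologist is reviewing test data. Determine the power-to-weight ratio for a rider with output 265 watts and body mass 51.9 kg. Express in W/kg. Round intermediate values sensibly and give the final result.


P/W = 265 / 51.9 = 5.106 W/kg

5.106 W/kg


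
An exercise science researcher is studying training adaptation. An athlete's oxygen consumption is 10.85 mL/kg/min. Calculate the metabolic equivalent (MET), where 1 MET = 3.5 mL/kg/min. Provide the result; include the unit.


MET = VO2 / 3.5
= 10.85 / 3.5
= 3.1 METs

3.1 METs


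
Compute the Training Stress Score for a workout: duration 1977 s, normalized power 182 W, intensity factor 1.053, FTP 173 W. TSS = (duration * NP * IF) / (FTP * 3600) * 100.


Product = 1977 * 182 * 1.053 = 378884.142
Base = 173 * 3600 = 622800
TSS = 378884.142 / 622800 * 100 = 60.84

60.84 TSS


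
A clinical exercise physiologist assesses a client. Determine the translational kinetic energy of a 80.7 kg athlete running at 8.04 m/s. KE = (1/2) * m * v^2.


KE = 0.5 * m * v^2
= 0.5 * 80.7 * 8.04^2
= 0.5 * 80.7 * 64.6416
= 2608.29 J

2608.29 J


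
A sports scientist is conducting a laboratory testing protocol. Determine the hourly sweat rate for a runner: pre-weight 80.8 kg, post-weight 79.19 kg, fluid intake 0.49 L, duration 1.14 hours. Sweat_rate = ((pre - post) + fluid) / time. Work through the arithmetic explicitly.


Mass lost = 80.8 - 79.19 = 1.61 kg
Add fluid consumed: 1.61 + 0.49 = 2.1 L total sweat
Sweat rate = 2.1 / 1.14 = 1.842 L/h

1.842 L/h


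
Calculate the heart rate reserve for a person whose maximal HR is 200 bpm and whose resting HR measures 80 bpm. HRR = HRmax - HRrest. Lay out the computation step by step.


HRmax = 200 bpm
HRrest = 80 bpm
HRR = 200 - 80 = 120 bpm

120 bpm


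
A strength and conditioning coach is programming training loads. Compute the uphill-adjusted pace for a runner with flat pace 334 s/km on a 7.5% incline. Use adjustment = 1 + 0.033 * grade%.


Adjustment factor = 1 + 0.033 * 7.5 = 1.2475
Grade-adjusted pace = 334 * 1.2475 = 416.67 s/km

416.67 s/km


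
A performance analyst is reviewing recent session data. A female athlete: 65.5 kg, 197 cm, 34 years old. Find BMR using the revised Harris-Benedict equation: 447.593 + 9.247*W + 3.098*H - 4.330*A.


Intercept = 447.593
Weight contribution = 9.247 * 65.5 = 605.6785
Height contribution = 3.098 * 197 = 610.306
Age contribution = 4.33 * 34 = 147.22
BMR = 447.593 + 605.6785 + 610.306 - 147.22
= 1516.36 kcal/day

1516.36 kcal/day


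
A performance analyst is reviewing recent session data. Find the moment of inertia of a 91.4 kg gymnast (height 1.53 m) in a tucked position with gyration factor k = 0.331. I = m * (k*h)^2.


Radius of gyration = 0.331 * 1.53 = 0.50643 m
I = 91.4 * 0.50643^2
= 91.4 * 0.256471
= 23.441 kg*m^2

23.441 kg*m^2


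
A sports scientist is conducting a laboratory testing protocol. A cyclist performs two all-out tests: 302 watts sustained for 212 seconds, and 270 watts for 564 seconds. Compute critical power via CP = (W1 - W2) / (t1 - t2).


W1 = P1 * t1 = 302 * 212 = 64024 J
W2 = P2 * t2 = 270 * 564 = 152280 J
CP = (64024 - 152280) / (212 - 564)
= 250.73 W

250.73 W


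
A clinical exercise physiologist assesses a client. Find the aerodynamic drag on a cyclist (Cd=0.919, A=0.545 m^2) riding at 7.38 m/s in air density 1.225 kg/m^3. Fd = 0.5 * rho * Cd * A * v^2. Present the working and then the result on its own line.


Fd = 0.5 * 1.225 * 0.919 * 0.545 * 7.38^2
= 0.5 * 1.225 * 0.919 * 0.545 * 54.4644
= 16.708 N

16.708 N


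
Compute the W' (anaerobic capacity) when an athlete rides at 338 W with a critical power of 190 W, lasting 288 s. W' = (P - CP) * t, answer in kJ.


Above-CP power = 148 W
Duration = 288 s
W' = 148 * 288 = 42624 J
Convert: 42624 / 1000 = 42.624 kJ

42.624 kJ


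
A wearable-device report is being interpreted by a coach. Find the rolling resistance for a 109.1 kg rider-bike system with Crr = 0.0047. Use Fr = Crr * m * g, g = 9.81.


m * g = 109.1 * 9.81 = 1070.271 N
Fr = 0.0047 * 1070.271 = 5.03 N

5.03 N


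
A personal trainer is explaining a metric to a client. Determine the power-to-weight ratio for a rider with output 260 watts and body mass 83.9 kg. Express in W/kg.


P/W = 260 / 83.9 = 3.099 W/kg

3.099 W/kg


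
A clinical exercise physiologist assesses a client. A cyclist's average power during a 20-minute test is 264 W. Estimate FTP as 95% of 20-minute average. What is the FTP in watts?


FTP = 20-min power * 0.95
= 264 * 0.95
= 250.8 W

250.8 W


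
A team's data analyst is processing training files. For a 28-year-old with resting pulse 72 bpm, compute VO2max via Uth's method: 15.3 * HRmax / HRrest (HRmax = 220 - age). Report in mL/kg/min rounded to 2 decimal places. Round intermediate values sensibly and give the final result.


Step 1: HRmax = 220 - 28 = 192 bpm
Step 2: Ratio = 192 / 72 = 2.6667
Step 3: VO2max = 15.3 * 2.6667 = 40.8 mL/kg/min

40.8 mL/kg/min


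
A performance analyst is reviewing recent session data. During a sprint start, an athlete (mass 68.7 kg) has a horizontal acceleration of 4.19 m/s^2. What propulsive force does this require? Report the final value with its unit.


Propulsive force = mass * acceleration
= 68.7 kg * 4.19 m/s^2
= 287.85 N

287.85 N


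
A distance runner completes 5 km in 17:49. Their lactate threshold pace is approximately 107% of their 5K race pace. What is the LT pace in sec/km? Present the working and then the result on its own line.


Convert to seconds: 17 min 49 s = 1069 s
Pace per km = 1069 / 5 = 213.8 s/km
LT pace = 213.8 * 1.07 = 228.77 s/km

228.77 s/km


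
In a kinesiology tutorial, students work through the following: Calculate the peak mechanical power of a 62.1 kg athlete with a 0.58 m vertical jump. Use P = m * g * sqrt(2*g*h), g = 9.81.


First, sqrt(2gh) = sqrt(2 * 9.81 * 0.58)
= sqrt(11.3796) = 3.373366 m/s
Power = 62.1 * 9.81 * 3.373366 = 2055.06 W

2055.06 W


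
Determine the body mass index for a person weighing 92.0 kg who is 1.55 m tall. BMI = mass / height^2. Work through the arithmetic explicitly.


BMI = mass / height^2
= 92.0 / 1.55^2
= 92.0 / 2.4025
= 38.29 kg/m^2

38.29 kg/m^2


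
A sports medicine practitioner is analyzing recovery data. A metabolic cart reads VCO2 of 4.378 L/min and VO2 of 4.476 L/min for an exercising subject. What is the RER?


RER = VCO2 / VO2 = 4.378 / 4.476 = 0.9781

0.9781


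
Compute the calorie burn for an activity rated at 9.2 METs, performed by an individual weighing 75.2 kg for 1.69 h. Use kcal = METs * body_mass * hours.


Product of METs and mass = 9.2 * 75.2 = 691.84
Total kcal = 691.84 * 1.69 = 1169.21 kcal

1169.21 kcal


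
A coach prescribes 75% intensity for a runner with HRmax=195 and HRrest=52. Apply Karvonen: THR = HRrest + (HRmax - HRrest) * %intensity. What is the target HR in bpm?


Heart rate reserve = 195 - 52 = 143
Intensity fraction = 75 / 100 = 0.75
THR = 52 + 143 * 0.75 = 159.25 bpm

159.25 bpm


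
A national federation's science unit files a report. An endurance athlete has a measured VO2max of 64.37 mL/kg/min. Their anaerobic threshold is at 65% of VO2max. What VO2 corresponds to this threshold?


Anaerobic threshold VO2 = VO2max * 65%
= 64.37 * 0.65
= 41.84 mL/kg/min

41.84 mL/kg/min


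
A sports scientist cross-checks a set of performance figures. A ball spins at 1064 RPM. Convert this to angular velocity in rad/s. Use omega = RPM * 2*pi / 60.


omega = 1064 * 2 * pi / 60
= 1064 * 6.28318531 / 60
= 6685.309 / 60
= 111.422 rad/s

111.422 rad/s


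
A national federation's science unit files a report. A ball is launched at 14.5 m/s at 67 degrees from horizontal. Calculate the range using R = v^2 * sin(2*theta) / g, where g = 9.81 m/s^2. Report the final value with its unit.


sin(2 * 67) = sin(134) = 0.71934
v^2 = 14.5^2 = 210.25
R = 210.25 * 0.71934 / 9.81
= 15.417 m

15.417 m


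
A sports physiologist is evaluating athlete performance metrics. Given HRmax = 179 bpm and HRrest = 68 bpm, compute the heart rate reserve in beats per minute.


Heart rate reserve = maximum HR minus resting HR
HRR = 179 - 68 = 111 bpm

111 bpm


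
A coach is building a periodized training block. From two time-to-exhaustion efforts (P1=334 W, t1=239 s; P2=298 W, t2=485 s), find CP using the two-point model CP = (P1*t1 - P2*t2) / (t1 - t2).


Work in trial 1 = 79826 J
Work in trial 2 = 144530 J
Delta work = -64704 J
Delta time = -246 s
CP = -64704 / -246 = 263.02 W

263.02 W


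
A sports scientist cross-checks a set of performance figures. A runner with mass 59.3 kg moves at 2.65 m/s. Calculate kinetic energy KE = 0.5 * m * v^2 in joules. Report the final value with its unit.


v^2 = 2.65^2 = 7.0225
KE = 0.5 * 59.3 * 7.0225
= 208.22 J

208.22 J


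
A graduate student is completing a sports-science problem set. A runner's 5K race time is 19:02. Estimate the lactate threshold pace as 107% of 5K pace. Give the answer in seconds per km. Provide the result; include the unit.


Total race time = 19*60 + 2 = 1142 seconds
5K pace = 1142 / 5 = 228.4 sec/km
LT pace = 228.4 * 1.07 = 244.39 sec/km

244.39 s/km


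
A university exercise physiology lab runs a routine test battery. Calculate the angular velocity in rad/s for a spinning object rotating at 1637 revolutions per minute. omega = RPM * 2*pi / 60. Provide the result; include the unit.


omega = RPM * 2*pi / 60
= 1637 * 6.28318531 / 60
= 171.426 rad/s

171.426 rad/s


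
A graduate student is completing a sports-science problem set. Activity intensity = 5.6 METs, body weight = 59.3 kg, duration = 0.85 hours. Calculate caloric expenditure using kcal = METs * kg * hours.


kcal = 5.6 * 59.3 * 0.85
= 332.08 * 0.85
= 282.27 kcal

282.27 kcal


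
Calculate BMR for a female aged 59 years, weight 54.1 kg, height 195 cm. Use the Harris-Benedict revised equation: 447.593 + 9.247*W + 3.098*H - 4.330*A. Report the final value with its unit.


Substituting values:
W term = 9.247 * 54.1 = 500.2627
H term = 3.098 * 195 = 604.11
A term = 4.330 * 59 = 255.47
BMR = 1296.5 kcal/day

1296.5 kcal/day


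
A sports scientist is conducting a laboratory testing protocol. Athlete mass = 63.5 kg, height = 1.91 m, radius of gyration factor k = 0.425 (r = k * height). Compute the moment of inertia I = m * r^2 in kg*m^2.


r = k * height = 0.425 * 1.91 = 0.81175 m
r^2 = 0.81175^2 = 0.658938
I = 63.5 * 0.658938 = 41.843 kg*m^2

41.843 kg*m^2


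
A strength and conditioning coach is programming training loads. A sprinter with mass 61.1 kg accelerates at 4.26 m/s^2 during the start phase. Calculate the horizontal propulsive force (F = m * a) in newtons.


F = m * a
= 61.1 * 4.26
= 260.29 N

260.29 N


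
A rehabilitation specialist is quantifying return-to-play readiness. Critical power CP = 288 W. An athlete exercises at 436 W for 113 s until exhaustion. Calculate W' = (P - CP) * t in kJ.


P - CP = 436 - 288 = 148 W
W' = 148 * 113 = 16724 J
= 16724 / 1000 = 16.724 kJ

16.724 kJ


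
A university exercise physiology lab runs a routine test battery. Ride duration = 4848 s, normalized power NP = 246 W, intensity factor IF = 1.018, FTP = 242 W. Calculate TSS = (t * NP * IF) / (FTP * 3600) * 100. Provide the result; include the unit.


Numerator = 4848 * 246 * 1.018 = 1214074.944
Denominator = 242 * 3600 = 871200
TSS = 1214074.944 / 871200 * 100
= 139.36

139.36 TSS


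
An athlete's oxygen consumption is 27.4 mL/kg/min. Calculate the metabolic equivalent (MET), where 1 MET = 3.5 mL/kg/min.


MET = VO2 / 3.5
= 27.4 / 3.5
= 7.83 METs

7.83 METs


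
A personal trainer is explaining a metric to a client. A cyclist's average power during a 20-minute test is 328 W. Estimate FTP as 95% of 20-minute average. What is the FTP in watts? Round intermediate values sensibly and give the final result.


FTP = 20-min power * 0.95
= 328 * 0.95
= 311.6 W

311.6 W


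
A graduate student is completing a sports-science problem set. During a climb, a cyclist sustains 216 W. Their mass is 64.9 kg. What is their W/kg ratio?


Power-to-weight = 216 W / 64.9 kg
= 3.328 W/kg

3.328 W/kg


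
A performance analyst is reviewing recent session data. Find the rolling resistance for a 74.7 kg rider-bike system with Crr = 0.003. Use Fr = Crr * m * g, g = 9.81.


m * g = 74.7 * 9.81 = 732.807 N
Fr = 0.003 * 732.807 = 2.198 N

2.198 N


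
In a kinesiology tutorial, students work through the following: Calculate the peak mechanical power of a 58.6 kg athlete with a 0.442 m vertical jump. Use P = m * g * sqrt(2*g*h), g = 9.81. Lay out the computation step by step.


First, sqrt(2gh) = sqrt(2 * 9.81 * 0.442)
= sqrt(8.67204) = 2.944833 m/s
Power = 58.6 * 9.81 * 2.944833 = 1692.88 W

1692.88 W


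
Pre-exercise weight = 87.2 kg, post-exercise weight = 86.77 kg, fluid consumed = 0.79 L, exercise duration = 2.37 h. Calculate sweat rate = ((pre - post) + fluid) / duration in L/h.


Weight loss = 87.2 - 86.77 = 0.43 kg (approx L)
Total sweat = 0.43 + 0.79 = 1.22 L
Sweat rate = 1.22 / 2.37 = 0.515 L/h

0.515 L/h


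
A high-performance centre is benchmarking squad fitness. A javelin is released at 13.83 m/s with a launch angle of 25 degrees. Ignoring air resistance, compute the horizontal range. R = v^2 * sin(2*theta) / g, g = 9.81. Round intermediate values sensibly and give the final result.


Launch speed squared = 191.2689
sin(2 * 25 deg) = 0.766044
Range = 191.2689 * 0.766044 / 9.81
= 14.936 m

14.936 m


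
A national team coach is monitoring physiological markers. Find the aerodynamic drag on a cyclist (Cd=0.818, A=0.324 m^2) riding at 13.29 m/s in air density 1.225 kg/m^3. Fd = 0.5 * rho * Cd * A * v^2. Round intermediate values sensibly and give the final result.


Fd = 0.5 * 1.225 * 0.818 * 0.324 * 13.29^2
= 0.5 * 1.225 * 0.818 * 0.324 * 176.6241
= 28.672 N

28.672 N


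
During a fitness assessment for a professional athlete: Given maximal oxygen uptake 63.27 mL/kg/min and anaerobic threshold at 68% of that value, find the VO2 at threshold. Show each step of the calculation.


Percentage as decimal = 0.68
VO2 at AT = 63.27 * 0.68 = 43.02 mL/kg/min

43.02 mL/kg/min


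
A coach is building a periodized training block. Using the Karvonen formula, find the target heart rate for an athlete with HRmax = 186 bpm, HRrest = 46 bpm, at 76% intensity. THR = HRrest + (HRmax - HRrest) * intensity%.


HRR = 186 - 46 = 140
THR = 46 + 140 * 0.76
= 46 + 106.4
= 152.4 bpm

152.4 bpm


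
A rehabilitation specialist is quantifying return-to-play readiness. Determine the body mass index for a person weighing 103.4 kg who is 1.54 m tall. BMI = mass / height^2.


BMI = mass / height^2
= 103.4 / 1.54^2
= 103.4 / 2.3716
= 43.6 kg/m^2

43.6 kg/m^2


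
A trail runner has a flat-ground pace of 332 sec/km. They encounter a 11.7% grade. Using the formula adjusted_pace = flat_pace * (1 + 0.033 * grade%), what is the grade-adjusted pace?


Grade factor = 1 + 0.033 * 11.7 = 1.3861
Adjusted = 332 * 1.3861 = 460.19 sec/km

460.19 s/km


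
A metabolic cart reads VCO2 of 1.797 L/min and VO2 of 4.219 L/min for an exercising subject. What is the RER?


RER = VCO2 / VO2 = 1.797 / 4.219 = 0.4259

0.4259


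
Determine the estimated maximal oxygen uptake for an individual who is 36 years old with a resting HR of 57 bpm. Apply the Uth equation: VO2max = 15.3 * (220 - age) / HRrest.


HRmax = 220 - 36 = 184
VO2max = 15.3 * (184 / 57)
= 15.3 * 3.2281
= 49.39 mL/kg/min

49.39 mL/kg/min


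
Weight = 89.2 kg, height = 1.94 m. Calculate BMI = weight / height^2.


height^2 = 1.94^2 = 3.7636
BMI = 89.2 / 3.7636 = 23.7 kg/m^2

23.7 kg/m^2


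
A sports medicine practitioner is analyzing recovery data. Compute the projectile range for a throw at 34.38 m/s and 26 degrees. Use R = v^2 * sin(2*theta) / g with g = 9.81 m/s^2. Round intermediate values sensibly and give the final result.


Two times the angle = 52 degrees
sin(52) = 0.788011
R = 1181.9844 * 0.788011 / 9.81 = 94.946 m

94.946 m


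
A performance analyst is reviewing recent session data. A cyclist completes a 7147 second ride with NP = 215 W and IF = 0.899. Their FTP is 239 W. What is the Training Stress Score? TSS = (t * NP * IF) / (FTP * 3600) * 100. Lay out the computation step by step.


t * NP * IF = 7147 * 215 * 0.899 = 1381407.895
FTP * 3600 = 860400
TSS = (1381407.895 / 860400) * 100 = 160.55

160.55 TSS


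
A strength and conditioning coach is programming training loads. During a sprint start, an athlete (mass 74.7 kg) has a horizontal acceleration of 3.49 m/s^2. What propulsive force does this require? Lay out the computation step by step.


Propulsive force = mass * acceleration
= 74.7 kg * 3.49 m/s^2
= 260.7 N

260.7 N


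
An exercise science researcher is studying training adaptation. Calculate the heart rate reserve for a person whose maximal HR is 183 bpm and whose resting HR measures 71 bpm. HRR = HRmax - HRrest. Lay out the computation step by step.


HRmax = 183 bpm
HRrest = 71 bpm
HRR = 183 - 71 = 112 bpm

112 bpm


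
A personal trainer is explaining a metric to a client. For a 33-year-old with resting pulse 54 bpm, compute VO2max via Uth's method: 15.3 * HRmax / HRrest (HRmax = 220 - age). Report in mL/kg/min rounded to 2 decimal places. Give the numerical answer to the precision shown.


Step 1: HRmax = 220 - 33 = 187 bpm
Step 2: Ratio = 187 / 54 = 3.463
Step 3: VO2max = 15.3 * 3.463 = 52.98 mL/kg/min

52.98 mL/kg/min


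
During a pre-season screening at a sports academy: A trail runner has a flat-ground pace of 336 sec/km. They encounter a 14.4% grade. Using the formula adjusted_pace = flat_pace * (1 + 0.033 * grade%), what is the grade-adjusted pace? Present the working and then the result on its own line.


Grade factor = 1 + 0.033 * 14.4 = 1.4752
Adjusted = 336 * 1.4752 = 495.67 sec/km

495.67 s/km


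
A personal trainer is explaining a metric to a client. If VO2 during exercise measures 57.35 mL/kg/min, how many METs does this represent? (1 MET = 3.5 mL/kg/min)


METs = VO2 / 3.5 = 57.35 / 3.5 = 16.39

16.39 METs


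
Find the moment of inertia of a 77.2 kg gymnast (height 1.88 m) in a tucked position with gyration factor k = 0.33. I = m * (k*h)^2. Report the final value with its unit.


Radius of gyration = 0.33 * 1.88 = 0.6204 m
I = 77.2 * 0.6204^2
= 77.2 * 0.384896
= 29.714 kg*m^2

29.714 kg*m^2


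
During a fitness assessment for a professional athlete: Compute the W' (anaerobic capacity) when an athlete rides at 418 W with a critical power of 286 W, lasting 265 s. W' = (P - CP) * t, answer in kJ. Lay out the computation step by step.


Above-CP power = 132 W
Duration = 265 s
W' = 132 * 265 = 34980 J
Convert: 34980 / 1000 = 34.98 kJ

34.98 kJ


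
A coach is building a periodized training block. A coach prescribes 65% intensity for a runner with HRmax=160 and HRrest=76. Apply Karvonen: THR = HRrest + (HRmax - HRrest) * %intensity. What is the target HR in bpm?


Heart rate reserve = 160 - 76 = 84
Intensity fraction = 65 / 100 = 0.65
THR = 76 + 84 * 0.65 = 130.6 bpm

130.6 bpm


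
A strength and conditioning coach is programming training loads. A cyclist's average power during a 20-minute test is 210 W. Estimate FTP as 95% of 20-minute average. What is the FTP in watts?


FTP = 20-min power * 0.95
= 210 * 0.95
= 199.5 W

199.5 W


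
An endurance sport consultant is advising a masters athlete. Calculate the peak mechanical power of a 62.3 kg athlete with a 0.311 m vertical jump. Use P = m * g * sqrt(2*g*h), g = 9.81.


First, sqrt(2gh) = sqrt(2 * 9.81 * 0.311)
= sqrt(6.10182) = 2.470186 m/s
Power = 62.3 * 9.81 * 2.470186 = 1509.69 W

1509.69 W


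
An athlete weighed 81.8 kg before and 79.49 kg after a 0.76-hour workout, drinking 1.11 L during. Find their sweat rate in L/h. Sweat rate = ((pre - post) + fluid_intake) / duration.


Body mass change = 2.31 kg
Total sweat loss = 2.31 + 1.11 = 3.42 L
Rate = 3.42 / 0.76 = 4.5 L/h

4.5 L/h


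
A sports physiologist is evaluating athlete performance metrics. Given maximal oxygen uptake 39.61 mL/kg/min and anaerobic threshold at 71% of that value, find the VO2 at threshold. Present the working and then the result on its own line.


Percentage as decimal = 0.71
VO2 at AT = 39.61 * 0.71 = 28.12 mL/kg/min

28.12 mL/kg/min


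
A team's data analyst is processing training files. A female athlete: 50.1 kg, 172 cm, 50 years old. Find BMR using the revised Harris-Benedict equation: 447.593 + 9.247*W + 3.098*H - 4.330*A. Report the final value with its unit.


Intercept = 447.593
Weight contribution = 9.247 * 50.1 = 463.2747
Height contribution = 3.098 * 172 = 532.856
Age contribution = 4.33 * 50 = 216.5
BMR = 447.593 + 463.2747 + 532.856 - 216.5
= 1227.22 kcal/day

1227.22 kcal/day


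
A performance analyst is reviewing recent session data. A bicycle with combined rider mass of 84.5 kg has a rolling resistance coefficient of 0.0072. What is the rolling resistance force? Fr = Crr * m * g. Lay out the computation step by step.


Fr = 0.0072 * 84.5 * 9.81
= 0.6084 * 9.81
= 5.968 N

5.968 N


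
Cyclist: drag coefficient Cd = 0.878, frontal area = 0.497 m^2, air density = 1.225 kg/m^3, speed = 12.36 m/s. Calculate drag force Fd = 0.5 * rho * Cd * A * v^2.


v^2 = 12.36^2 = 152.7696
Fd = 0.5 * 1.225 * 0.878 * 0.497 * 152.7696
= 40.831 N

40.831 N


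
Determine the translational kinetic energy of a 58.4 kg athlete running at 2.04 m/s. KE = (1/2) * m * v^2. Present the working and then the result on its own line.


KE = 0.5 * m * v^2
= 0.5 * 58.4 * 2.04^2
= 0.5 * 58.4 * 4.1616
= 121.52 J

121.52 J


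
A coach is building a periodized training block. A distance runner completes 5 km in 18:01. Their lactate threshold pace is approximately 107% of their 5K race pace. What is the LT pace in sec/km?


Convert to seconds: 18 min 1 s = 1081 s
Pace per km = 1081 / 5 = 216.2 s/km
LT pace = 216.2 * 1.07 = 231.33 s/km

231.33 s/km


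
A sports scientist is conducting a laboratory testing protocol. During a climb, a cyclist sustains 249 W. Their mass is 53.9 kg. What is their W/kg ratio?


Power-to-weight = 249 W / 53.9 kg
= 4.62 W/kg

4.62 W/kg


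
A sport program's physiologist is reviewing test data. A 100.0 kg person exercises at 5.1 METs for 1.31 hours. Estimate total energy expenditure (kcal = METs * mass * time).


Energy = METs * mass(kg) * time(h)
= 5.1 * 100.0 * 1.31
= 668.1 kcal

668.1 kcal


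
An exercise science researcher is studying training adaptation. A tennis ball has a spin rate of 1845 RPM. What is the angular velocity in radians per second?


Convert RPM to rad/s: multiply by 2*pi and divide by 60
omega = 1845 * 2 * pi / 60
= 193.208 rad/s

193.208 rad/s


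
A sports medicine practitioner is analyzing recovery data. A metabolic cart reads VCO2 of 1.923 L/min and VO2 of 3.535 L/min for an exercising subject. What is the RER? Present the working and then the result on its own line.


RER = VCO2 / VO2 = 1.923 / 3.535 = 0.544

0.544


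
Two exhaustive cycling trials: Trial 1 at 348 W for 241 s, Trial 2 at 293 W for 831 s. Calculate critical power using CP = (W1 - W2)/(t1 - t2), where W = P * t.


W1 = 348 * 241 = 83868 J
W2 = 293 * 831 = 243483 J
CP = (83868 - 243483) / (241 - 831)
= -159615 / -590
= 270.53 W

270.53 W


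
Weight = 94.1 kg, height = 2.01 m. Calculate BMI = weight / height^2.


height^2 = 2.01^2 = 4.0401
BMI = 94.1 / 4.0401 = 23.29 kg/m^2

23.29 kg/m^2


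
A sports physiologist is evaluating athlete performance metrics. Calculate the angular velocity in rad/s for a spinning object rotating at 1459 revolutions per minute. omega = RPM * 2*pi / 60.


omega = RPM * 2*pi / 60
= 1459 * 6.28318531 / 60
= 152.786 rad/s

152.786 rad/s


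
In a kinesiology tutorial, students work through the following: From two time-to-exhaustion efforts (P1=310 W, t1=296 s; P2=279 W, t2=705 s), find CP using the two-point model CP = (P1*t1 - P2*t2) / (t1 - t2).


Work in trial 1 = 91760 J
Work in trial 2 = 196695 J
Delta work = -104935 J
Delta time = -409 s
CP = -104935 / -409 = 256.56 W

256.56 W


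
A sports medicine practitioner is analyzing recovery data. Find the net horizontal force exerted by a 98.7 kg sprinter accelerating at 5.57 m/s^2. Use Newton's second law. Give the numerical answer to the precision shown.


Newton's second law: F = m * a
F = 98.7 * 5.57 = 549.76 N

549.76 N


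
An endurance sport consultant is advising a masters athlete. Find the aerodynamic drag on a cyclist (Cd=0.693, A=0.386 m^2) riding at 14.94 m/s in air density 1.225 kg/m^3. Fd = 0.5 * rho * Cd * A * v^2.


Fd = 0.5 * 1.225 * 0.693 * 0.386 * 14.94^2
= 0.5 * 1.225 * 0.693 * 0.386 * 223.2036
= 36.57 N

36.57 N


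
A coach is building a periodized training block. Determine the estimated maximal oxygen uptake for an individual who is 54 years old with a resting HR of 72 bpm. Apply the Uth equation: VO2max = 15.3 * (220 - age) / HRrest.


HRmax = 220 - 54 = 166
VO2max = 15.3 * (166 / 72)
= 15.3 * 2.3056
= 35.28 mL/kg/min

35.28 mL/kg/min


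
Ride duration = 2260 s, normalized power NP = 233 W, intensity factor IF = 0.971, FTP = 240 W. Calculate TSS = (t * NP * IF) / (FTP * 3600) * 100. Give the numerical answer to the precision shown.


Numerator = 2260 * 233 * 0.971 = 511309.18
Denominator = 240 * 3600 = 864000
TSS = 511309.18 / 864000 * 100
= 59.18

59.18 TSS


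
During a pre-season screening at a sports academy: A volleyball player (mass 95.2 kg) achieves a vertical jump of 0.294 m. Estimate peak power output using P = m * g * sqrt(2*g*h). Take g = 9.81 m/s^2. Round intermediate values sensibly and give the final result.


2 * g * h = 2 * 9.81 * 0.294 = 5.76828
sqrt(5.76828) = 2.401724 m/s
P = 95.2 * 9.81 * 2.401724 = 2243.0 W

2243.0 W


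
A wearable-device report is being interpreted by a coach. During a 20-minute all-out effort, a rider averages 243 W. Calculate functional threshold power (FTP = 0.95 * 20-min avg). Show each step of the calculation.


FTP = 0.95 * 243
= 230.85 W

230.85 W


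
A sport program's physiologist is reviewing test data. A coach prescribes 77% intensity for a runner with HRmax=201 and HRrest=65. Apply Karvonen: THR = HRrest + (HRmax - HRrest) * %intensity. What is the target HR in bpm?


Heart rate reserve = 201 - 65 = 136
Intensity fraction = 77 / 100 = 0.77
THR = 65 + 136 * 0.77 = 169.72 bpm

169.72 bpm


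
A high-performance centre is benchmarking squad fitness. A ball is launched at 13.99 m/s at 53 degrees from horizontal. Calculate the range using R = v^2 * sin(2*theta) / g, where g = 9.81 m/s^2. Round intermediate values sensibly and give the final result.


sin(2 * 53) = sin(106) = 0.961262
v^2 = 13.99^2 = 195.7201
R = 195.7201 * 0.961262 / 9.81
= 19.178 m

19.178 m


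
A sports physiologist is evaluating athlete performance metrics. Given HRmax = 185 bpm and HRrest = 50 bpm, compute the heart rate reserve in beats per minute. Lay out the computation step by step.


Heart rate reserve = maximum HR minus resting HR
HRR = 185 - 50 = 135 bpm

135 bpm


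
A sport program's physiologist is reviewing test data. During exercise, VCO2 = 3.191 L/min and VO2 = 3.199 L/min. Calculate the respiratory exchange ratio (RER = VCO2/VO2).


RER = VCO2 / VO2
= 3.191 / 3.199
= 0.9975

0.9975


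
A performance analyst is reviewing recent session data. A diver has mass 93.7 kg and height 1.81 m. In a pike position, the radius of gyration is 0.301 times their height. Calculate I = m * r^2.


r = 0.301 * 1.81 = 0.54481 m
I = m * r^2 = 93.7 * 0.296818 = 27.812 kg*m^2

27.812 kg*m^2


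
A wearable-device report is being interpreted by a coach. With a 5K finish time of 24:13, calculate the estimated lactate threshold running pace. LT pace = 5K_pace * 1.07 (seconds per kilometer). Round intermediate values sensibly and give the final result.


Race duration = 1453 s for 5 km
Average pace = 1453 / 5 = 290.6 s/km
LT pace = 290.6 * 1.07
= 310.94 s/km

310.94 s/km


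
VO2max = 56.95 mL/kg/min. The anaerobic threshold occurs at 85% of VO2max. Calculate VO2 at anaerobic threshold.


AT fraction = 85 / 100 = 0.85
AT VO2 = 56.95 * 0.85
= 48.41 mL/kg/min

48.41 mL/kg/min


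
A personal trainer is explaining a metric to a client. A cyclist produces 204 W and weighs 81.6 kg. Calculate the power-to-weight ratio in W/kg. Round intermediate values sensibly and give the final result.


P/W = power / mass
= 204 / 81.6
= 2.5 W/kg

2.5 W/kg


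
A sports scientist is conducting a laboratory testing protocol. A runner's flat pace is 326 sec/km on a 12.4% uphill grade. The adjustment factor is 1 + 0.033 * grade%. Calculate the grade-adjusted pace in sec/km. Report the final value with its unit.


Factor = 1 + 0.033 * 12.4 = 1.4092
Adjusted pace = 326 * 1.4092
= 459.4 sec/km

459.4 s/km


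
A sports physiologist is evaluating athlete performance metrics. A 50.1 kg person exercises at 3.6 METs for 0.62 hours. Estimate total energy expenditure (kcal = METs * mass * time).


Energy = METs * mass(kg) * time(h)
= 3.6 * 50.1 * 0.62
= 111.82 kcal

111.82 kcal


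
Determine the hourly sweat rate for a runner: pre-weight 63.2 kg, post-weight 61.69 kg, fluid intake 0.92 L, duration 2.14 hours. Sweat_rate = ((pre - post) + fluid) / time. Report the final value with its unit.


Mass lost = 63.2 - 61.69 = 1.51 kg
Add fluid consumed: 1.51 + 0.92 = 2.43 L total sweat
Sweat rate = 2.43 / 2.14 = 1.136 L/h

1.136 L/h


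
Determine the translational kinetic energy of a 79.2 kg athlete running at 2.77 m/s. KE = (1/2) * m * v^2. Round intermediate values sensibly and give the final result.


KE = 0.5 * m * v^2
= 0.5 * 79.2 * 2.77^2
= 0.5 * 79.2 * 7.6729
= 303.85 J

303.85 J


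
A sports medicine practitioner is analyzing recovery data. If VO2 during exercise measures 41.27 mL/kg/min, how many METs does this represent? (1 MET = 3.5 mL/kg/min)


METs = VO2 / 3.5 = 41.27 / 3.5 = 11.79

11.79 METs


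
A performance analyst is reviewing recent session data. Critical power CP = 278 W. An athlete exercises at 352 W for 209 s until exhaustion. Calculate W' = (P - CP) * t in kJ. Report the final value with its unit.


P - CP = 352 - 278 = 74 W
W' = 74 * 209 = 15466 J
= 15466 / 1000 = 15.466 kJ

15.466 kJ


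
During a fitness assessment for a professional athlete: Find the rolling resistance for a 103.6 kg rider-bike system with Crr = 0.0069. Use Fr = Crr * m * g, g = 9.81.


m * g = 103.6 * 9.81 = 1016.316 N
Fr = 0.0069 * 1016.316 = 7.013 N

7.013 N


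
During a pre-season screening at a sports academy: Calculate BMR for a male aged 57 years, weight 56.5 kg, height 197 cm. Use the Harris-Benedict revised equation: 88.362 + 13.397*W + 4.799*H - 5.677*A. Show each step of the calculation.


Substituting values:
W term = 13.397 * 56.5 = 756.9305
H term = 4.799 * 197 = 945.403
A term = 5.677 * 57 = 323.589
BMR = 1467.11 kcal/day

1467.11 kcal/day


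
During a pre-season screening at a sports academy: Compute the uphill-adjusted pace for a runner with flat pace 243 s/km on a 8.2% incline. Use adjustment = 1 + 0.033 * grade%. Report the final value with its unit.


Adjustment factor = 1 + 0.033 * 8.2 = 1.2706
Grade-adjusted pace = 243 * 1.2706 = 308.76 s/km

308.76 s/km


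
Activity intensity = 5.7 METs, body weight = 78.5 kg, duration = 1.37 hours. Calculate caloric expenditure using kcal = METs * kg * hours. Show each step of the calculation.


kcal = 5.7 * 78.5 * 1.37
= 447.45 * 1.37
= 613.01 kcal

613.01 kcal


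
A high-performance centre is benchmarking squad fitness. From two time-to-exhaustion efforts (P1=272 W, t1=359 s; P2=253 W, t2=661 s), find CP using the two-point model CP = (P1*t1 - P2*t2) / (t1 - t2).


Work in trial 1 = 97648 J
Work in trial 2 = 167233 J
Delta work = -69585 J
Delta time = -302 s
CP = -69585 / -302 = 230.41 W

230.41 W


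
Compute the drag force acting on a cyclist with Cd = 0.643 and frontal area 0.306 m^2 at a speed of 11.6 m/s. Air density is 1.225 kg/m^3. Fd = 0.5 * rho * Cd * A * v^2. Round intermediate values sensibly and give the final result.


Step 1: v^2 = 134.56
Step 2: Fd = 0.5 * 1.225 * 0.643 * 0.306 * 134.56
= 16.216 N

16.216 N


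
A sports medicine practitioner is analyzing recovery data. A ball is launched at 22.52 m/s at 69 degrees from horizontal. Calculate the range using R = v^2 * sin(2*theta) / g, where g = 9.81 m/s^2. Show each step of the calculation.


sin(2 * 69) = sin(138) = 0.669131
v^2 = 22.52^2 = 507.1504
R = 507.1504 * 0.669131 / 9.81
= 34.592 m

34.592 m


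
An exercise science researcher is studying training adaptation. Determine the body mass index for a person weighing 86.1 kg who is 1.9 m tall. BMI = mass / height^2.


BMI = mass / height^2
= 86.1 / 1.9^2
= 86.1 / 3.61
= 23.85 kg/m^2

23.85 kg/m^2


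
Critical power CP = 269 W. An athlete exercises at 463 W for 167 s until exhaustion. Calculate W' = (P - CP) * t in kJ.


P - CP = 463 - 269 = 194 W
W' = 194 * 167 = 32398 J
= 32398 / 1000 = 32.398 kJ

32.398 kJ


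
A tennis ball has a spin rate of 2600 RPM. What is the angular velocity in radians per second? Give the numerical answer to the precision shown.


Convert RPM to rad/s: multiply by 2*pi and divide by 60
omega = 2600 * 2 * pi / 60
= 272.271 rad/s

272.271 rad/s


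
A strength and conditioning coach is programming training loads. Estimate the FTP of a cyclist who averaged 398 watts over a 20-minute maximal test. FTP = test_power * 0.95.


FTP = 398 * 0.95 = 378.1 W

378.1 W


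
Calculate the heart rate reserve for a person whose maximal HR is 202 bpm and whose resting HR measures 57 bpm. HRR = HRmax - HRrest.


HRmax = 202 bpm
HRrest = 57 bpm
HRR = 202 - 57 = 145 bpm

145 bpm


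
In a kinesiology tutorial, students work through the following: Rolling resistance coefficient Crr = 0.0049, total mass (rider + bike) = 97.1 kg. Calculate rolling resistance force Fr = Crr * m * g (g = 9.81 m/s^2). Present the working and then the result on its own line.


Fr = Crr * m * g
= 0.0049 * 97.1 * 9.81
= 4.667 N

4.667 N


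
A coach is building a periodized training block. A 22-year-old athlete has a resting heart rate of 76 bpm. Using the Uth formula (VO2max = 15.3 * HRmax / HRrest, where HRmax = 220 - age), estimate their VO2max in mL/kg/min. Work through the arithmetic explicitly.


HRmax = 220 - 22 = 198 bpm
Ratio = HRmax / HRrest = 198 / 76 = 2.6053
VO2max = 15.3 * 2.6053 = 39.86 mL/kg/min

39.86 mL/kg/min


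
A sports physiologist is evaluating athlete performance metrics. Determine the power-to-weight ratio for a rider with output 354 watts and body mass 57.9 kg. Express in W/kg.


P/W = 354 / 57.9 = 6.114 W/kg

6.114 W/kg


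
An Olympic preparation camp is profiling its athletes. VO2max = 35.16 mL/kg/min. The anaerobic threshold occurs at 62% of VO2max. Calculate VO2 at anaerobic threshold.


AT fraction = 62 / 100 = 0.62
AT VO2 = 35.16 * 0.62
= 21.8 mL/kg/min

21.8 mL/kg/min


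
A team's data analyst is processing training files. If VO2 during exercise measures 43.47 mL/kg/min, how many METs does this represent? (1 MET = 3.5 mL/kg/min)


METs = VO2 / 3.5 = 43.47 / 3.5 = 12.42

12.42 METs


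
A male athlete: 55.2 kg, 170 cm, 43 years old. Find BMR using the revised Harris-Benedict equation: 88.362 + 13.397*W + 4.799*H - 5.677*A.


Intercept = 88.362
Weight contribution = 13.397 * 55.2 = 739.5144
Height contribution = 4.799 * 170 = 815.83
Age contribution = 5.677 * 43 = 244.111
BMR = 88.362 + 739.5144 + 815.83 - 244.111
= 1399.6 kcal/day

1399.6 kcal/day


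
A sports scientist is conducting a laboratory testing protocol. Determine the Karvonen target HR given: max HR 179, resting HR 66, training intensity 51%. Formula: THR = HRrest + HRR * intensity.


HRR = HRmax - HRrest = 179 - 66 = 113
THR = 66 + 113 * 0.51
= 123.63 bpm

123.63 bpm


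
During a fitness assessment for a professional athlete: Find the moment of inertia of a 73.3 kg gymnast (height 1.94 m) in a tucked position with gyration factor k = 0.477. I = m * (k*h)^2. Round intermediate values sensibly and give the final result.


Radius of gyration = 0.477 * 1.94 = 0.92538 m
I = 73.3 * 0.92538^2
= 73.3 * 0.856328
= 62.769 kg*m^2

62.769 kg*m^2


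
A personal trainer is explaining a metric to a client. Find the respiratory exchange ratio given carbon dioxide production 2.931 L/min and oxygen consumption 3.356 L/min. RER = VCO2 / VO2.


VCO2 = 2.931 L/min
VO2 = 3.356 L/min
RER = 2.931 / 3.356 = 0.8734

0.8734


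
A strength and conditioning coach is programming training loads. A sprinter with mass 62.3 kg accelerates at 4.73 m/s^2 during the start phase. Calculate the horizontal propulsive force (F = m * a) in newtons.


F = m * a
= 62.3 * 4.73
= 294.68 N

294.68 N


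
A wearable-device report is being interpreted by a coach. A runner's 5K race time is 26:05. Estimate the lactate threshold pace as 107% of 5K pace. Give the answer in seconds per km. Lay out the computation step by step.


Total race time = 26*60 + 5 = 1565 seconds
5K pace = 1565 / 5 = 313.0 sec/km
LT pace = 313.0 * 1.07 = 334.91 sec/km

334.91 s/km


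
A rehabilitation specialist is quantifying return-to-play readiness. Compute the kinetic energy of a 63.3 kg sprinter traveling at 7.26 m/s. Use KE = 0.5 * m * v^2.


Velocity squared = 52.7076
KE = 0.5 * 63.3 * 52.7076 = 1668.2 J

1668.2 J


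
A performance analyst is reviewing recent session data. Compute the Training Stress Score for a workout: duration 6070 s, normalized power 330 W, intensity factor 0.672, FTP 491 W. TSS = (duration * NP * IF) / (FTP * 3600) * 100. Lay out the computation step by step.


Product = 6070 * 330 * 0.672 = 1346083.2
Base = 491 * 3600 = 1767600
TSS = 1346083.2 / 1767600 * 100 = 76.15

76.15 TSS


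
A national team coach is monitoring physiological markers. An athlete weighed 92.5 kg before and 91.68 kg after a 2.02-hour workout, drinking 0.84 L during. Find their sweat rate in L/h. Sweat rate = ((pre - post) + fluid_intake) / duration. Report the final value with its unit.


Body mass change = 0.82 kg
Total sweat loss = 0.82 + 0.84 = 1.66 L
Rate = 1.66 / 2.02 = 0.822 L/h

0.822 L/h


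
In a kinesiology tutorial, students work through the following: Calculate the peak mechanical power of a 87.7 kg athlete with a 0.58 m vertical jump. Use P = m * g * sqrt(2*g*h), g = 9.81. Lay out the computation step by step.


First, sqrt(2gh) = sqrt(2 * 9.81 * 0.58)
= sqrt(11.3796) = 3.373366 m/s
Power = 87.7 * 9.81 * 3.373366 = 2902.23 W

2902.23 W


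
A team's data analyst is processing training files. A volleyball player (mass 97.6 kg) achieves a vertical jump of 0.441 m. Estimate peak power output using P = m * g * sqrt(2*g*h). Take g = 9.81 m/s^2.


2 * g * h = 2 * 9.81 * 0.441 = 8.65242
sqrt(8.65242) = 2.9415 m/s
P = 97.6 * 9.81 * 2.9415 = 2816.36 W

2816.36 W
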